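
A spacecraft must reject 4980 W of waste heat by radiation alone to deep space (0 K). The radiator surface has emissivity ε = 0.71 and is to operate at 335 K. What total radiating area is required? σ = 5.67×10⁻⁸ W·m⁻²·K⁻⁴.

P = εσA T⁴ ⇒ A = P/(εσT⁴).
T⁴ = 1.259×10¹⁰ K⁴.
A = 4980/(0.71 × 5.67×10⁻⁸ × 1.259×10¹⁰).

A ≈ 9.82 m²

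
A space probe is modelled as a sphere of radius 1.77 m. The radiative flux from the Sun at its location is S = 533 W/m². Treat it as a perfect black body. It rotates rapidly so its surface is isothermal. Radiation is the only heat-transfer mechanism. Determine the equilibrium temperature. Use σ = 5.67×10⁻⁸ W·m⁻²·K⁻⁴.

T ≈ 220 K

At equilibrium, absorbed power = emitted power.
Absorbing cross-section = πr² = 9.842 m²; emitting surface = 4πr² = 39.37 m² (ratio 4).
S·A_cross = εσ·A_surf·T⁴  ⇒  T⁴ = S/(4σ).
T⁴ = 1.00·533/(4·5.67×10⁻⁸) = 2.350×10⁹ K⁴.
T = (2.350×10⁹)^(1/4).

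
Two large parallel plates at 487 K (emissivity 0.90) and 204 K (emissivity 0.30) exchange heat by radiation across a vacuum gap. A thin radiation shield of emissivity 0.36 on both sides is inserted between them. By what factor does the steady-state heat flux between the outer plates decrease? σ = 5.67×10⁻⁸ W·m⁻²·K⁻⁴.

Without shield: q₀ = σΔ(T⁴)/(1/ε₁+1/ε₂−1) with denominator 3.444.
With shield the two gaps are in series; the resistances add: (1/ε₁+1/ε_s−1)+(1/ε_s+1/ε₂−1) = 2.889+5.111 = 8.000.
Heat-flux ratio q₀/q = 8.000/3.444.

factor ≈ 2.32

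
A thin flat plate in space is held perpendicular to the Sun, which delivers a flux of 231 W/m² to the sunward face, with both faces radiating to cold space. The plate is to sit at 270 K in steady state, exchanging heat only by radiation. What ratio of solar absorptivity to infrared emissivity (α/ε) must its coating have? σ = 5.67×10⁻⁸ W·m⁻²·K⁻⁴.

α/ε ≈ 2.61

Balance: αS·A = εσ·2A·T⁴ ⇒ α/ε = 2σT⁴/S.
α/ε = 2·5.67×10⁻⁸·(270)⁴/231 = 2·5.67×10⁻⁸·5.314×10⁹/231.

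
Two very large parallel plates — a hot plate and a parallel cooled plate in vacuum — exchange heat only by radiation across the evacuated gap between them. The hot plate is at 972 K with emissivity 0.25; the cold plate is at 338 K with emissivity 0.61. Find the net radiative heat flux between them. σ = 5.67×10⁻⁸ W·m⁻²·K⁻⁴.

q ≈ 10700 W/m²

For two infinite grey parallel plates, q = σ(T₁⁴ − T₂⁴)/(1/ε₁ + 1/ε₂ − 1).
T₁⁴ − T₂⁴ = 8.926×10¹¹ − 1.305×10¹⁰ = 8.796×10¹¹ K⁴.
1/ε₁ + 1/ε₂ − 1 = 4.000 + 1.639 − 1 = 4.639.
q = 5.67×10⁻⁸ × 8.796×10¹¹ / 4.639.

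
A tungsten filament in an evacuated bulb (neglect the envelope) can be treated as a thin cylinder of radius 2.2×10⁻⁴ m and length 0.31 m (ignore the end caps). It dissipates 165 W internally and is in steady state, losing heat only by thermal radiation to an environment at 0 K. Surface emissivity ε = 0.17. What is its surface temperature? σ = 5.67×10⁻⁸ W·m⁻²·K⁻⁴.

Steady state: internal power = radiated power, P = εσA T⁴.
Radiating area A = 2πrL = 4.285×10⁻⁴ m².
T⁴ = P/(εσA) = 165/(0.17·5.67×10⁻⁸·4.285×10⁻⁴) = 3.995×10¹³ K⁴.
T = (3.995×10¹³)^(1/4).

T ≈ 2510 K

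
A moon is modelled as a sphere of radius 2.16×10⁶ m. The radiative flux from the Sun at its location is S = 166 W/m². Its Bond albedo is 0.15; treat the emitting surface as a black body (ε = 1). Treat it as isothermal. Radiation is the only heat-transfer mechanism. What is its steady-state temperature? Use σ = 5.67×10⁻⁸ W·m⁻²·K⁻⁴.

At equilibrium, absorbed power = emitted power.
Absorbing cross-section = πr² = 1.466×10¹³ m²; emitting surface = 4πr² = 5.863×10¹³ m² (ratio 4).
(1−a)S·A_cross = εσ·A_surf·T⁴  ⇒  T⁴ = (1−a)S/(4σ).
T⁴ = 0.850·166/(4·5.67×10⁻⁸) = 6.221×10⁸ K⁴.
T = (6.221×10⁸)^(1/4).

T ≈ 158 K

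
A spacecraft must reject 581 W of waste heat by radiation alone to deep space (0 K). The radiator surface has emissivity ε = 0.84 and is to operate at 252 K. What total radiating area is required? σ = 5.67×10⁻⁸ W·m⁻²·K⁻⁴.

P = εσA T⁴ ⇒ A = P/(εσT⁴).
T⁴ = 4.033×10⁹ K⁴.
A = 581/(0.84 × 5.67×10⁻⁸ × 4.033×10⁹).

A ≈ 3.02 m²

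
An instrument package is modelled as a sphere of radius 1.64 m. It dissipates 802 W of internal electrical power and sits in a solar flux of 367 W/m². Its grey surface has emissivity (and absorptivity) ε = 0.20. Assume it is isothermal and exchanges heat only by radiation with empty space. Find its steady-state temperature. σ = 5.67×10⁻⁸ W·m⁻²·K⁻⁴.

At steady state, absorbed solar power + internal power = radiated power.
Absorbed: α·S·A_cross = 0.20·367·8.450 = 620.2 W (cross-section πr²).
Total input = 620.2 + 802 = 1422 W.
Radiated: εσ·A_surf·T⁴ with A_surf = 4πr² = 33.80 m².
T⁴ = 1422/(0.20·5.67×10⁻⁸·33.80) = 3.711×10⁹ K⁴.

T ≈ 247 K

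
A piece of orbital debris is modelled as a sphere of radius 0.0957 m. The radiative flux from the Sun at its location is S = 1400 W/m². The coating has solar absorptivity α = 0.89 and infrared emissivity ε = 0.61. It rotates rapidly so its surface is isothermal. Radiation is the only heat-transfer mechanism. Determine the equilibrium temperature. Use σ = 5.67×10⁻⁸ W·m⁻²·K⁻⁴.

At equilibrium, absorbed power = emitted power.
Absorbing cross-section = πr² = 0.02877 m²; emitting surface = 4πr² = 0.1151 m² (ratio 4).
αS·A_cross = εσ·A_surf·T⁴  ⇒  T⁴ = αS/(ε·4σ).
T⁴ = 0.890·1400/(0.61·4·5.67×10⁻⁸) = 9.006×10⁹ K⁴.
T = (9.006×10⁹)^(1/4).

T ≈ 308 K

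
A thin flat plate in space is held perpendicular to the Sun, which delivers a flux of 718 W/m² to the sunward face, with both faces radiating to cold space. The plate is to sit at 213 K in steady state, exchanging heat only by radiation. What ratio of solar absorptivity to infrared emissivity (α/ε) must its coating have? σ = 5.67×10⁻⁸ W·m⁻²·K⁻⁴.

Balance: αS·A = εσ·2A·T⁴ ⇒ α/ε = 2σT⁴/S.
α/ε = 2·5.67×10⁻⁸·(213)⁴/718 = 2·5.67×10⁻⁸·2.058×10⁹/718.

α/ε ≈ 0.325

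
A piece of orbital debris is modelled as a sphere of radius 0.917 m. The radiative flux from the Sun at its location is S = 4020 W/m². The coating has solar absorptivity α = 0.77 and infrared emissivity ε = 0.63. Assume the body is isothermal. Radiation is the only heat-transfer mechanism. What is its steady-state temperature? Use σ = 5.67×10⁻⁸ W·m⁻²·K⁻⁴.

T ≈ 384 K

At equilibrium, absorbed power = emitted power.
Absorbing cross-section = πr² = 2.642 m²; emitting surface = 4πr² = 10.57 m² (ratio 4).
αS·A_cross = εσ·A_surf·T⁴  ⇒  T⁴ = αS/(ε·4σ).
T⁴ = 0.770·4020/(0.63·4·5.67×10⁻⁸) = 2.166×10¹⁰ K⁴.
T = (2.166×10¹⁰)^(1/4).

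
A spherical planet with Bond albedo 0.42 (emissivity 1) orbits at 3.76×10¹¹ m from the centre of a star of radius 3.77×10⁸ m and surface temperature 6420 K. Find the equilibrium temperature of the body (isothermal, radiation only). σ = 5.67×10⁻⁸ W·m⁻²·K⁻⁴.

T ≈ 125 K

The star's surface emits σT_*⁴; at distance d the flux is S = σT_*⁴(R_*/d)².
S = 5.67×10⁻⁸·(6420)⁴·(3.77×10⁸/3.76×10¹¹)² = 96.83 W/m².
For an isothermal sphere T⁴ = (1−a)S/(4σ) = 2.476×10⁸ K⁴.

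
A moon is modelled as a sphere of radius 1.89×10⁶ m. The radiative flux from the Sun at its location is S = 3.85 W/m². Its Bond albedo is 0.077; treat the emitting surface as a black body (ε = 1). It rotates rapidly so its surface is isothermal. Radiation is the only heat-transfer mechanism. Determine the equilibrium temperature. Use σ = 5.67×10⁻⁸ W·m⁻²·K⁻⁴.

T ≈ 62.9 K

At equilibrium, absorbed power = emitted power.
Absorbing cross-section = πr² = 1.122×10¹³ m²; emitting surface = 4πr² = 4.489×10¹³ m² (ratio 4).
(1−a)S·A_cross = εσ·A_surf·T⁴  ⇒  T⁴ = (1−a)S/(4σ).
T⁴ = 0.923·3.85/(4·5.67×10⁻⁸) = 1.567×10⁷ K⁴.
T = (1.567×10⁷)^(1/4).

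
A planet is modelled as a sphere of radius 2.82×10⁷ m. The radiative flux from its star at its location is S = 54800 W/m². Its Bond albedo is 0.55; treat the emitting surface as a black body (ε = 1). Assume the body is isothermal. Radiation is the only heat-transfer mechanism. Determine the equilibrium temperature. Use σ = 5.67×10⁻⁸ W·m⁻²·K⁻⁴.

T ≈ 574 K

At equilibrium, absorbed power = emitted power.
Absorbing cross-section = πr² = 2.498×10¹⁵ m²; emitting surface = 4πr² = 9.993×10¹⁵ m² (ratio 4).
(1−a)S·A_cross = εσ·A_surf·T⁴  ⇒  T⁴ = (1−a)S/(4σ).
T⁴ = 0.450·54800/(4·5.67×10⁻⁸) = 1.087×10¹¹ K⁴.
T = (1.087×10¹¹)^(1/4).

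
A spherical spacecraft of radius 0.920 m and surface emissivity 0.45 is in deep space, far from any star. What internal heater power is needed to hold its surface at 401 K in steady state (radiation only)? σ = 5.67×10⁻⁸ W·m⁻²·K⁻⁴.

P = εσ·4πr²·T⁴.
4πr² = 10.64 m²; T⁴ = 2.586×10¹⁰ K⁴.
P = 0.45·5.67×10⁻⁸·10.64·2.586×10¹⁰.

P ≈ 7020 W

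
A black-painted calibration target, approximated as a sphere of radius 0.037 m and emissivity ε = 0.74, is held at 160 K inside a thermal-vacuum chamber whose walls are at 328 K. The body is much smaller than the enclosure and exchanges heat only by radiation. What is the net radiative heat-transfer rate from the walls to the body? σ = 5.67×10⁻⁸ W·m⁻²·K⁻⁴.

For a small grey body in a large enclosure: P_net = εσA(T_body⁴ − T_wall⁴).
A = 4πr² = 0.01720 m²; T_body⁴ − T_wall⁴ = 6.554×10⁸ − 1.157×10¹⁰ = -1.092×10¹⁰ K⁴.
|P_net| = 0.74·5.67×10⁻⁸·0.01720·1.092×10¹⁰.

P_net ≈ 7.88 W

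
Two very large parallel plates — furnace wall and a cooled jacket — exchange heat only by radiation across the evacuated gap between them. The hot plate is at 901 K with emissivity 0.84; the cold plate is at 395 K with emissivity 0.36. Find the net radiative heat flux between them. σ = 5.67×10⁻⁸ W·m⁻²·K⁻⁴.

For two infinite grey parallel plates, q = σ(T₁⁴ − T₂⁴)/(1/ε₁ + 1/ε₂ − 1).
T₁⁴ − T₂⁴ = 6.590×10¹¹ − 2.434×10¹⁰ = 6.347×10¹¹ K⁴.
1/ε₁ + 1/ε₂ − 1 = 1.190 + 2.778 − 1 = 2.968.
q = 5.67×10⁻⁸ × 6.347×10¹¹ / 2.968.

q ≈ 12100 W/m²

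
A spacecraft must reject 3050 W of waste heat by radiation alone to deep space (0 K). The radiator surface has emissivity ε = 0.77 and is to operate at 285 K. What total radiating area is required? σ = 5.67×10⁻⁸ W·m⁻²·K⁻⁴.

P = εσA T⁴ ⇒ A = P/(εσT⁴).
T⁴ = 6.598×10⁹ K⁴.
A = 3050/(0.77 × 5.67×10⁻⁸ × 6.598×10⁹).

A ≈ 10.6 m²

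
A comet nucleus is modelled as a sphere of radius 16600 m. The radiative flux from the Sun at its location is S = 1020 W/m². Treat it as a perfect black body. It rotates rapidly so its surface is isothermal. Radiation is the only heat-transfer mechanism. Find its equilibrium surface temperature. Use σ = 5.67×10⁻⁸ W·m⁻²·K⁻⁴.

T ≈ 259 K

At equilibrium, absorbed power = emitted power.
Absorbing cross-section = πr² = 8.657×10⁸ m²; emitting surface = 4πr² = 3.463×10⁹ m² (ratio 4).
S·A_cross = εσ·A_surf·T⁴  ⇒  T⁴ = S/(4σ).
T⁴ = 1.00·1020/(4·5.67×10⁻⁸) = 4.497×10⁹ K⁴.
T = (4.497×10⁹)^(1/4).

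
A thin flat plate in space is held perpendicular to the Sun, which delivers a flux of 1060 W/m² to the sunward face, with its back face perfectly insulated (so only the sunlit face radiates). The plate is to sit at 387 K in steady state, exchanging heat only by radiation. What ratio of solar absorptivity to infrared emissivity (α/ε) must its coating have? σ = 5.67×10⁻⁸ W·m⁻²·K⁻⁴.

α/ε ≈ 1.20

Balance: αS·A = εσ·1A·T⁴ ⇒ α/ε = σT⁴/S.
α/ε = 5.67×10⁻⁸·(387)⁴/1060 = 5.67×10⁻⁸·2.243×10¹⁰/1060.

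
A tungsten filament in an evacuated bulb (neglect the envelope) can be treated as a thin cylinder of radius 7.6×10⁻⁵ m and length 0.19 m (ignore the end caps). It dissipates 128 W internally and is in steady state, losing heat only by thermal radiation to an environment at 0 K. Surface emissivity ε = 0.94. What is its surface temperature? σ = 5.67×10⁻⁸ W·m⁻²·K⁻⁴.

T ≈ 2270 K

Steady state: internal power = radiated power, P = εσA T⁴.
Radiating area A = 2πrL = 9.073×10⁻⁵ m².
T⁴ = P/(εσA) = 128/(0.94·5.67×10⁻⁸·9.073×10⁻⁵) = 2.647×10¹³ K⁴.
T = (2.647×10¹³)^(1/4).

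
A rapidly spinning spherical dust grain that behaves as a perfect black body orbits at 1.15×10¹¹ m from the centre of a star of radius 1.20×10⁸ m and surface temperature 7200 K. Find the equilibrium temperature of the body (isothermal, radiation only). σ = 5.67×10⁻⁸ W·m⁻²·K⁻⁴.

The star's surface emits σT_*⁴; at distance d the flux is S = σT_*⁴(R_*/d)².
S = 5.67×10⁻⁸·(7200)⁴·(1.20×10⁸/1.15×10¹¹)² = 165.9 W/m².
For an isothermal sphere T⁴ = (1−a)S/(4σ) = 7.315×10⁸ K⁴.

T ≈ 164 K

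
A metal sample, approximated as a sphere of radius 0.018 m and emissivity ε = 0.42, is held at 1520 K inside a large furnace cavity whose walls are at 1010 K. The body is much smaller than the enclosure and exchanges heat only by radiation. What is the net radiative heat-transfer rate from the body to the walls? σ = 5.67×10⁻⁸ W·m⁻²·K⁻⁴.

P_net ≈ 417 W

For a small grey body in a large enclosure: P_net = εσA(T_body⁴ − T_wall⁴).
A = 4πr² = 0.004072 m²; T_body⁴ − T_wall⁴ = 5.338×10¹² − 1.041×10¹² = 4.297×10¹² K⁴.
|P_net| = 0.42·5.67×10⁻⁸·0.004072·4.297×10¹².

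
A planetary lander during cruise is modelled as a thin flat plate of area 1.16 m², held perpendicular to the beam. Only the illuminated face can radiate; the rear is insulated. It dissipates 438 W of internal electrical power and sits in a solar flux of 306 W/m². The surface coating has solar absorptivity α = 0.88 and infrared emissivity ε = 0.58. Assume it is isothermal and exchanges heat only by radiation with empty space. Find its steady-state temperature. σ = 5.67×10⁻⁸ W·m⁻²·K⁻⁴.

At steady state, absorbed solar power + internal power = radiated power.
Absorbed: α·S·A_cross = 0.88·306·1.160 = 312.4 W (cross-section A).
Total input = 312.4 + 438 = 750.4 W.
Radiated: εσ·A_surf·T⁴ with A_surf = A = 1.160 m².
T⁴ = 750.4/(0.58·5.67×10⁻⁸·1.160) = 1.967×10¹⁰ K⁴.

T ≈ 374 K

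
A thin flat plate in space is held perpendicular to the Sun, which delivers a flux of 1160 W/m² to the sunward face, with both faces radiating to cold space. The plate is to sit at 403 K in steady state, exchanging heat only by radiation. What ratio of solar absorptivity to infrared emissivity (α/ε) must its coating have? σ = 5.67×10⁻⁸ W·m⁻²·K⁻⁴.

α/ε ≈ 2.58

Balance: αS·A = εσ·2A·T⁴ ⇒ α/ε = 2σT⁴/S.
α/ε = 2·5.67×10⁻⁸·(403)⁴/1160 = 2·5.67×10⁻⁸·2.638×10¹⁰/1160.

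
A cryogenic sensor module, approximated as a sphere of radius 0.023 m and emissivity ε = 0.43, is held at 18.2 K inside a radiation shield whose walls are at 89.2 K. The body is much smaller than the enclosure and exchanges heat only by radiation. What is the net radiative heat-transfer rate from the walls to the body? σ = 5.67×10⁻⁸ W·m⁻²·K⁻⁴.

P_net ≈ 0.0102 W

For a small grey body in a large enclosure: P_net = εσA(T_body⁴ − T_wall⁴).
A = 4πr² = 0.006648 m²; T_body⁴ − T_wall⁴ = 1.097×10⁵ − 6.331×10⁷ = -6.320×10⁷ K⁴.
|P_net| = 0.43·5.67×10⁻⁸·0.006648·6.320×10⁷.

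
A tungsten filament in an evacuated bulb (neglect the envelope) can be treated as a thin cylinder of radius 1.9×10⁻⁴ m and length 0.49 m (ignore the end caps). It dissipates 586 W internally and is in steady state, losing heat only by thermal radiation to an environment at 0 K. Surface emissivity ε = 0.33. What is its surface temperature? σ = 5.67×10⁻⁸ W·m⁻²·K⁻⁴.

Steady state: internal power = radiated power, P = εσA T⁴.
Radiating area A = 2πrL = 5.850×10⁻⁴ m².
T⁴ = P/(εσA) = 586/(0.33·5.67×10⁻⁸·5.850×10⁻⁴) = 5.354×10¹³ K⁴.
T = (5.354×10¹³)^(1/4).

T ≈ 2710 K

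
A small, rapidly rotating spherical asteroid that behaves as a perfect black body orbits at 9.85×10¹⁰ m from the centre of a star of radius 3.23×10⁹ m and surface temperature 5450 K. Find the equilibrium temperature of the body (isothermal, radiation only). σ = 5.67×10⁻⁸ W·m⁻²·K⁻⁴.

T ≈ 698 K

The star's surface emits σT_*⁴; at distance d the flux is S = σT_*⁴(R_*/d)².
S = 5.67×10⁻⁸·(5450)⁴·(3.23×10⁹/9.85×10¹⁰)² = 53790 W/m².
For an isothermal sphere T⁴ = (1−a)S/(4σ) = 2.372×10¹¹ K⁴.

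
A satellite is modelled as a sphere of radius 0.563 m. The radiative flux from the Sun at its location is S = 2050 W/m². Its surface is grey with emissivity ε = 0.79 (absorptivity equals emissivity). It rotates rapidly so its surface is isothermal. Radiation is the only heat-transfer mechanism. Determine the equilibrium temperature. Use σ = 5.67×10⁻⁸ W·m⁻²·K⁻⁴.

At equilibrium, absorbed power = emitted power.
Absorbing cross-section = πr² = 0.9958 m²; emitting surface = 4πr² = 3.983 m² (ratio 4).
εS·A_cross = εσ·A_surf·T⁴  ⇒  T⁴ = S/(4σ)   (ε cancels).
T⁴ = 2050/(4·5.67×10⁻⁸) = 9.039×10⁹ K⁴.
T = (9.039×10⁹)^(1/4).

T ≈ 308 K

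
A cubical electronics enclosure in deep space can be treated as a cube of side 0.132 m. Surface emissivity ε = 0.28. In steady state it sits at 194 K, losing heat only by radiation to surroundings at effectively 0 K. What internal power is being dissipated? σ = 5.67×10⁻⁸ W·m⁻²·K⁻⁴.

Steady state: P = εσA T⁴.
A = 6L² = 0.1045 m²; T⁴ = (194)⁴ = 1.416×10⁹ K⁴.
P = 0.28 × 5.67×10⁻⁸ × 0.1045 × 1.416×10⁹.

P ≈ 2.35 W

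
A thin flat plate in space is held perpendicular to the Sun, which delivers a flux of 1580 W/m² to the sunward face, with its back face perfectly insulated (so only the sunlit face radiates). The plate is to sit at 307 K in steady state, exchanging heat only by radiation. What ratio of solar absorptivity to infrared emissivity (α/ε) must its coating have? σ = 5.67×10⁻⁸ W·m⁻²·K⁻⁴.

Balance: αS·A = εσ·1A·T⁴ ⇒ α/ε = σT⁴/S.
α/ε = 5.67×10⁻⁸·(307)⁴/1580 = 5.67×10⁻⁸·8.883×10⁹/1580.

α/ε ≈ 0.319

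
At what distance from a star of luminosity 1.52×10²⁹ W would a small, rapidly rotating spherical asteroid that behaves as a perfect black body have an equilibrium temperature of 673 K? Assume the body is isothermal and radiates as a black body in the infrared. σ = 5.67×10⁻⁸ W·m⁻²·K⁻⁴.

For an isothermal black-emitting sphere, (1−a)S·πr² = σ·4πr²·T⁴ ⇒ S = 4σT⁴/(1−a).
S = 4·5.67×10⁻⁸·(673)⁴/1.00 = 46530 W/m².
Flux falls as S = L/(4πd²), so d = √(L/(4πS)) = √(1.52×10²⁹/(4π·46530)).

d ≈ 5.10×10¹¹ m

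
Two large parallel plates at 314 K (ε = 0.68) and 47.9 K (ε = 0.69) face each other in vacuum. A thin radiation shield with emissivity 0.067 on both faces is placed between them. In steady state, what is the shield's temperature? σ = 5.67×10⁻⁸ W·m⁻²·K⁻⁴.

T_s ≈ 264 K

In steady state the net flux on the hot side equals that on the cold side.
σ(T₁⁴−T_s⁴)/D₁ = σ(T_s⁴−T₂⁴)/D₂, with D₁ = 1/ε₁+1/ε_s−1 = 15.40, D₂ = 1/ε_s+1/ε₂−1 = 15.37.
Solve for T_s⁴: T_s⁴ = (D₂·T₁⁴ + D₁·T₂⁴)/(D₁+D₂) = 4.860×10⁹ K⁴.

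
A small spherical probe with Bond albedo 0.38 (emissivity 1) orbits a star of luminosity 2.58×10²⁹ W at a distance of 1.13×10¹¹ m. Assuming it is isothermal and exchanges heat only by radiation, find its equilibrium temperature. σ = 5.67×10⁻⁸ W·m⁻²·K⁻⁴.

First find the stellar flux at distance d: S = L/(4πd²) = 2.58×10²⁹/(4π·(1.13×10¹¹)²) = 1.608×10⁶ W/m².
For an isothermal sphere, absorbed (1−a)S·πr² = emitted σ·4πr²·T⁴, so T⁴ = (1−a)S/(4σ).
T⁴ = 0.620·1.608×10⁶/(4·5.67×10⁻⁸) = 4.395×10¹² K⁴.

T ≈ 1450 K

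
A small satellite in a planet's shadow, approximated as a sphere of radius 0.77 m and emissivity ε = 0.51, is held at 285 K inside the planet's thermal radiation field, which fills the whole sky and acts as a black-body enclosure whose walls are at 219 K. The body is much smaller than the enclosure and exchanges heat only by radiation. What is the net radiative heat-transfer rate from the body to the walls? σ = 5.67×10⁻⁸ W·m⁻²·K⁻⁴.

For a small grey body in a large enclosure: P_net = εσA(T_body⁴ − T_wall⁴).
A = 4πr² = 7.451 m²; T_body⁴ − T_wall⁴ = 6.598×10⁹ − 2.300×10⁹ = 4.297×10⁹ K⁴.
|P_net| = 0.51·5.67×10⁻⁸·7.451·4.297×10⁹.

P_net ≈ 926 W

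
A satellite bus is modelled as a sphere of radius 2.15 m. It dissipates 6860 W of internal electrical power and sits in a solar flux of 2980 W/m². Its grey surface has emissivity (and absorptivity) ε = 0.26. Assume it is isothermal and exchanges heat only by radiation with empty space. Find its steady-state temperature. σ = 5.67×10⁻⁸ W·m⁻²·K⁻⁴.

T ≈ 381 K

At steady state, absorbed solar power + internal power = radiated power.
Absorbed: α·S·A_cross = 0.26·2980·14.52 = 11250 W (cross-section πr²).
Total input = 11250 + 6860 = 18110 W.
Radiated: εσ·A_surf·T⁴ with A_surf = 4πr² = 58.09 m².
T⁴ = 18110/(0.26·5.67×10⁻⁸·58.09) = 2.115×10¹⁰ K⁴.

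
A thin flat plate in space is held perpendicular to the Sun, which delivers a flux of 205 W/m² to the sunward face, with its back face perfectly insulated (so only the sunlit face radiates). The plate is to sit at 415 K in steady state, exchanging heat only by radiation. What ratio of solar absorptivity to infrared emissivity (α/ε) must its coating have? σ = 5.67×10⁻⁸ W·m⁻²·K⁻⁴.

Balance: αS·A = εσ·1A·T⁴ ⇒ α/ε = σT⁴/S.
α/ε = 5.67×10⁻⁸·(415)⁴/205 = 5.67×10⁻⁸·2.966×10¹⁰/205.

α/ε ≈ 8.20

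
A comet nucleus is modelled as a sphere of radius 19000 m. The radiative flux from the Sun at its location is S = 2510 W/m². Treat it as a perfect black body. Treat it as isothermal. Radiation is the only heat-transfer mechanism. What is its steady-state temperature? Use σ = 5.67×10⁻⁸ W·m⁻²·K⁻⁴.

At equilibrium, absorbed power = emitted power.
Absorbing cross-section = πr² = 1.134×10⁹ m²; emitting surface = 4πr² = 4.536×10⁹ m² (ratio 4).
S·A_cross = εσ·A_surf·T⁴  ⇒  T⁴ = S/(4σ).
T⁴ = 1.00·2510/(4·5.67×10⁻⁸) = 1.107×10¹⁰ K⁴.
T = (1.107×10¹⁰)^(1/4).

T ≈ 324 K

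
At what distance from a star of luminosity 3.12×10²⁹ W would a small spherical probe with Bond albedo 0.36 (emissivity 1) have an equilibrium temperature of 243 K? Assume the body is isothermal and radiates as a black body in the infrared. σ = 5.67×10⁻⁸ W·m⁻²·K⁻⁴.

For an isothermal black-emitting sphere, (1−a)S·πr² = σ·4πr²·T⁴ ⇒ S = 4σT⁴/(1−a).
S = 4·5.67×10⁻⁸·(243)⁴/0.640 = 1236 W/m².
Flux falls as S = L/(4πd²), so d = √(L/(4πS)) = √(3.12×10²⁹/(4π·1236)).

d ≈ 4.48×10¹² m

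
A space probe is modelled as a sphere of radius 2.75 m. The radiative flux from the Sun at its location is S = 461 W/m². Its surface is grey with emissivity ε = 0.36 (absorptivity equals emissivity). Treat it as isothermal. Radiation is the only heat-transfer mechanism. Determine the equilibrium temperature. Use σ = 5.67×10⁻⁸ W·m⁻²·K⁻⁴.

T ≈ 212 K

At equilibrium, absorbed power = emitted power.
Absorbing cross-section = πr² = 23.76 m²; emitting surface = 4πr² = 95.03 m² (ratio 4).
εS·A_cross = εσ·A_surf·T⁴  ⇒  T⁴ = S/(4σ)   (ε cancels).
T⁴ = 461/(4·5.67×10⁻⁸) = 2.033×10⁹ K⁴.
T = (2.033×10⁹)^(1/4).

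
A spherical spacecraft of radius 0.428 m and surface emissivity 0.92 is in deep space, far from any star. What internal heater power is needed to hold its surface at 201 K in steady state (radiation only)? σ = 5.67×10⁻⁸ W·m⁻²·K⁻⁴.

P ≈ 196 W

P = εσ·4πr²·T⁴.
4πr² = 2.302 m²; T⁴ = 1.632×10⁹ K⁴.
P = 0.92·5.67×10⁻⁸·2.302·1.632×10⁹.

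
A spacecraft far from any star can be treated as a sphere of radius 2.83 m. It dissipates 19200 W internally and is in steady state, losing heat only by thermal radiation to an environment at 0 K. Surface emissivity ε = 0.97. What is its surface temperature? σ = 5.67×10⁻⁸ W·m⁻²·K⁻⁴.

Steady state: internal power = radiated power, P = εσA T⁴.
Radiating area A = 4πr² = 100.6 m².
T⁴ = P/(εσA) = 19200/(0.97·5.67×10⁻⁸·100.6) = 3.469×10⁹ K⁴.
T = (3.469×10⁹)^(1/4).

T ≈ 243 K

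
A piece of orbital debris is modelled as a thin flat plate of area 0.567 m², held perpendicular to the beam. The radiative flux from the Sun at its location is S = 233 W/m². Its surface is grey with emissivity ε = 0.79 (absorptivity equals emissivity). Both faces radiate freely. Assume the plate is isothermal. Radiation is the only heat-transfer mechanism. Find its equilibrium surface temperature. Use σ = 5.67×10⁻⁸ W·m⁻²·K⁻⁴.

T ≈ 213 K

At equilibrium, absorbed power = emitted power.
Absorbing cross-section = A = 0.5670 m²; emitting surface = 2A = 1.134 m² (ratio 2).
εS·A_cross = εσ·A_surf·T⁴  ⇒  T⁴ = S/(2σ)   (ε cancels).
T⁴ = 233/(2·5.67×10⁻⁸) = 2.055×10⁹ K⁴.
T = (2.055×10⁹)^(1/4).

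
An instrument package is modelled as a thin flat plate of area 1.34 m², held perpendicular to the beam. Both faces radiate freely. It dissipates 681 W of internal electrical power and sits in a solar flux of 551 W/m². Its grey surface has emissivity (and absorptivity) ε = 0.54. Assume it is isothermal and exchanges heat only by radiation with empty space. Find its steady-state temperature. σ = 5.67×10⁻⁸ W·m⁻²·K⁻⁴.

T ≈ 339 K

At steady state, absorbed solar power + internal power = radiated power.
Absorbed: α·S·A_cross = 0.54·551·1.340 = 398.7 W (cross-section A).
Total input = 398.7 + 681 = 1080 W.
Radiated: εσ·A_surf·T⁴ with A_surf = 2A = 2.680 m².
T⁴ = 1080/(0.54·5.67×10⁻⁸·2.680) = 1.316×10¹⁰ K⁴.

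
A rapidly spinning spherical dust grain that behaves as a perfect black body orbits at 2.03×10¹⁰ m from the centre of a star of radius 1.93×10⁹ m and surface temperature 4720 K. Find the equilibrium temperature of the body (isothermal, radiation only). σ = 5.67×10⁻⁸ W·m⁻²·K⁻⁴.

The star's surface emits σT_*⁴; at distance d the flux is S = σT_*⁴(R_*/d)².
S = 5.67×10⁻⁸·(4720)⁴·(1.93×10⁹/2.03×10¹⁰)² = 2.544×10⁵ W/m².
For an isothermal sphere T⁴ = (1−a)S/(4σ) = 1.122×10¹² K⁴.

T ≈ 1030 K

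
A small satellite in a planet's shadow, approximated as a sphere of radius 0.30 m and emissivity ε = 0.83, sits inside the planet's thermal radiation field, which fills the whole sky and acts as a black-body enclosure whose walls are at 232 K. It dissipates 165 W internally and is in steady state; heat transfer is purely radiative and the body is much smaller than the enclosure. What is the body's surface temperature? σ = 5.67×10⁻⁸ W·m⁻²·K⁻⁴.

T ≈ 278 K

For a small grey body in a large enclosure, net radiated power = εσA(T⁴ − T_w⁴).
Steady state: P = εσA(T⁴ − T_w⁴) with A = 4πr² = 1.131 m².
T⁴ = P/(εσA) + T_w⁴ = 165/(0.83·5.67×10⁻⁸·1.131) + (232)⁴
    = 3.100×10⁹ + 2.897×10⁹ = 5.997×10⁹ K⁴.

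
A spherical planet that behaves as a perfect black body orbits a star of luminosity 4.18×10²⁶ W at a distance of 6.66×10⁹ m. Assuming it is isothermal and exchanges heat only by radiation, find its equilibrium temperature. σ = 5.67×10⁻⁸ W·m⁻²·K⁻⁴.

First find the stellar flux at distance d: S = L/(4πd²) = 4.18×10²⁶/(4π·(6.66×10⁹)²) = 7.499×10⁵ W/m².
For an isothermal sphere, absorbed (1−a)S·πr² = emitted σ·4πr²·T⁴, so T⁴ = (1−a)S/(4σ).
T⁴ = 1.00·7.499×10⁵/(4·5.67×10⁻⁸) = 3.307×10¹² K⁴.

T ≈ 1350 K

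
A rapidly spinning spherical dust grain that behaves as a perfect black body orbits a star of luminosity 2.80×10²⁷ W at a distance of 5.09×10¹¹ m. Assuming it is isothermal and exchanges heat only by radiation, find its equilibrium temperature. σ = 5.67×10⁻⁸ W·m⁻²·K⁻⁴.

T ≈ 248 K

First find the stellar flux at distance d: S = L/(4πd²) = 2.80×10²⁷/(4π·(5.09×10¹¹)²) = 860.0 W/m².
For an isothermal sphere, absorbed (1−a)S·πr² = emitted σ·4πr²·T⁴, so T⁴ = (1−a)S/(4σ).
T⁴ = 1.00·860.0/(4·5.67×10⁻⁸) = 3.792×10⁹ K⁴.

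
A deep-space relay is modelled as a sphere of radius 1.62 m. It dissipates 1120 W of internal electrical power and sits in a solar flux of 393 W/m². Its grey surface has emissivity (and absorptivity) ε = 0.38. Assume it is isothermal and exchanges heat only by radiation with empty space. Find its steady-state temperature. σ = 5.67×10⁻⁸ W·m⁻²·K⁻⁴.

T ≈ 240 K

At steady state, absorbed solar power + internal power = radiated power.
Absorbed: α·S·A_cross = 0.38·393·8.245 = 1231 W (cross-section πr²).
Total input = 1231 + 1120 = 2351 W.
Radiated: εσ·A_surf·T⁴ with A_surf = 4πr² = 32.98 m².
T⁴ = 2351/(0.38·5.67×10⁻⁸·32.98) = 3.309×10⁹ K⁴.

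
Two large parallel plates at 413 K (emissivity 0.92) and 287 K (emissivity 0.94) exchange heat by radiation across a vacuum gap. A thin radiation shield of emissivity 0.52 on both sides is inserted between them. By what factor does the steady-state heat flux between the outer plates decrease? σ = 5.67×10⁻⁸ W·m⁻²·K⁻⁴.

Without shield: q₀ = σΔ(T⁴)/(1/ε₁+1/ε₂−1) with denominator 1.151.
With shield the two gaps are in series; the resistances add: (1/ε₁+1/ε_s−1)+(1/ε_s+1/ε₂−1) = 2.010+1.987 = 3.997.
Heat-flux ratio q₀/q = 3.997/1.151.

factor ≈ 3.47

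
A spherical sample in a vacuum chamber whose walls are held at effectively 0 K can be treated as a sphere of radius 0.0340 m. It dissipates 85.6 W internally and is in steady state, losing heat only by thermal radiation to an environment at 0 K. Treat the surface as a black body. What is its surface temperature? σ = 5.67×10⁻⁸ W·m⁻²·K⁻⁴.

T ≈ 568 K

Steady state: internal power = radiated power, P = εσA T⁴.
Radiating area A = 4πr² = 0.01453 m².
T⁴ = P/(εσA) = 85.6/(1.0·5.67×10⁻⁸·0.01453) = 1.039×10¹¹ K⁴.
T = (1.039×10¹¹)^(1/4).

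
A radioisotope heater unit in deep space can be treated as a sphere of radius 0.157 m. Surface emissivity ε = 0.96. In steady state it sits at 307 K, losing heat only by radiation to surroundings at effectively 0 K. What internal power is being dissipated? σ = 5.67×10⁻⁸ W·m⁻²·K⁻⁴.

Steady state: P = εσA T⁴.
A = 4πr² = 0.3097 m²; T⁴ = (307)⁴ = 8.883×10⁹ K⁴.
P = 0.96 × 5.67×10⁻⁸ × 0.3097 × 8.883×10⁹.

P ≈ 150 W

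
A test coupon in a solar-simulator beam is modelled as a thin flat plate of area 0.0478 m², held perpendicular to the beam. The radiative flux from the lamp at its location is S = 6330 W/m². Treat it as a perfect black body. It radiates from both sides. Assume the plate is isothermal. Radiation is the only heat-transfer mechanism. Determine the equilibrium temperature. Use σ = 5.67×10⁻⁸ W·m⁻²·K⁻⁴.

T ≈ 486 K

At equilibrium, absorbed power = emitted power.
Absorbing cross-section = A = 0.04780 m²; emitting surface = 2A = 0.09560 m² (ratio 2).
S·A_cross = εσ·A_surf·T⁴  ⇒  T⁴ = S/(2σ).
T⁴ = 1.00·6330/(2·5.67×10⁻⁸) = 5.582×10¹⁰ K⁴.
T = (5.582×10¹⁰)^(1/4).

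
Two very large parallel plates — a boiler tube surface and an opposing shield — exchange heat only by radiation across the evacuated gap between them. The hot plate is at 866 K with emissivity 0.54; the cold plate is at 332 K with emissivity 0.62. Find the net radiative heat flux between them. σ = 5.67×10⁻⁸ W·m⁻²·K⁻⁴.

q ≈ 12700 W/m²

For two infinite grey parallel plates, q = σ(T₁⁴ − T₂⁴)/(1/ε₁ + 1/ε₂ − 1).
T₁⁴ − T₂⁴ = 5.624×10¹¹ − 1.215×10¹⁰ = 5.503×10¹¹ K⁴.
1/ε₁ + 1/ε₂ − 1 = 1.852 + 1.613 − 1 = 2.465.
q = 5.67×10⁻⁸ × 5.503×10¹¹ / 2.465.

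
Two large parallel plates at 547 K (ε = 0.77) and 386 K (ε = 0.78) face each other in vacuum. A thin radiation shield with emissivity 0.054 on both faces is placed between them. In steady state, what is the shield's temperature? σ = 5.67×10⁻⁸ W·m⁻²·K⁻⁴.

T_s ≈ 486 K

In steady state the net flux on the hot side equals that on the cold side.
σ(T₁⁴−T_s⁴)/D₁ = σ(T_s⁴−T₂⁴)/D₂, with D₁ = 1/ε₁+1/ε_s−1 = 18.82, D₂ = 1/ε_s+1/ε₂−1 = 18.80.
Solve for T_s⁴: T_s⁴ = (D₂·T₁⁴ + D₁·T₂⁴)/(D₁+D₂) = 5.585×10¹⁰ K⁴.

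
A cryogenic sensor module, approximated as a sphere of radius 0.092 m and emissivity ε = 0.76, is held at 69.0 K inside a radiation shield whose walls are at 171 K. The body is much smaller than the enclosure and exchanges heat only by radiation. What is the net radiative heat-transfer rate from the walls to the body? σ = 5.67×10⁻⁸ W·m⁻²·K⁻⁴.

P_net ≈ 3.82 W

For a small grey body in a large enclosure: P_net = εσA(T_body⁴ − T_wall⁴).
A = 4πr² = 0.1064 m²; T_body⁴ − T_wall⁴ = 2.267×10⁷ − 8.550×10⁸ = -8.324×10⁸ K⁴.
|P_net| = 0.76·5.67×10⁻⁸·0.1064·8.324×10⁸.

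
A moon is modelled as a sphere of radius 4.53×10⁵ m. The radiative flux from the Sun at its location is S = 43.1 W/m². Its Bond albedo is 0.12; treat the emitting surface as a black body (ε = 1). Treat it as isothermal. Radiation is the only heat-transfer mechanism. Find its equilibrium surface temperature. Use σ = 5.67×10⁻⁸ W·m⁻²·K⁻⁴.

At equilibrium, absorbed power = emitted power.
Absorbing cross-section = πr² = 6.447×10¹¹ m²; emitting surface = 4πr² = 2.579×10¹² m² (ratio 4).
(1−a)S·A_cross = εσ·A_surf·T⁴  ⇒  T⁴ = (1−a)S/(4σ).
T⁴ = 0.880·43.1/(4·5.67×10⁻⁸) = 1.672×10⁸ K⁴.
T = (1.672×10⁸)^(1/4).

T ≈ 114 K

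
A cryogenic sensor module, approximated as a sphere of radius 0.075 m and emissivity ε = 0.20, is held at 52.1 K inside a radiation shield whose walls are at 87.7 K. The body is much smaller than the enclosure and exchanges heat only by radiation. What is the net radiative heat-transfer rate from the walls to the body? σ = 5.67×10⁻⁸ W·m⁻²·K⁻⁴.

For a small grey body in a large enclosure: P_net = εσA(T_body⁴ − T_wall⁴).
A = 4πr² = 0.07069 m²; T_body⁴ − T_wall⁴ = 7.368×10⁶ − 5.916×10⁷ = -5.179×10⁷ K⁴.
|P_net| = 0.20·5.67×10⁻⁸·0.07069·5.179×10⁷.

P_net ≈ 0.0415 W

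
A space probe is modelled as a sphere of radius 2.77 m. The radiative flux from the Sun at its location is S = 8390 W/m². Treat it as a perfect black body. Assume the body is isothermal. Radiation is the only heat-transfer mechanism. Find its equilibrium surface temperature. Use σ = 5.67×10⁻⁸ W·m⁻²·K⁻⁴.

At equilibrium, absorbed power = emitted power.
Absorbing cross-section = πr² = 24.11 m²; emitting surface = 4πr² = 96.42 m² (ratio 4).
S·A_cross = εσ·A_surf·T⁴  ⇒  T⁴ = S/(4σ).
T⁴ = 1.00·8390/(4·5.67×10⁻⁸) = 3.699×10¹⁰ K⁴.
T = (3.699×10¹⁰)^(1/4).

T ≈ 439 K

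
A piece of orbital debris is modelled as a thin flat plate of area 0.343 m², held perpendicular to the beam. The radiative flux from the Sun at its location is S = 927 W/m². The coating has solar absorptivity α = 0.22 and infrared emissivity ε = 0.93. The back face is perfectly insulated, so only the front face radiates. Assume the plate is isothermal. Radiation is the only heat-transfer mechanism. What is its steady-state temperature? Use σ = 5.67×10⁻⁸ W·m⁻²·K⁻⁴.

At equilibrium, absorbed power = emitted power.
Absorbing cross-section = A = 0.3430 m²; emitting surface = A = 0.3430 m² (ratio 1).
αS·A_cross = εσ·A_surf·T⁴  ⇒  T⁴ = αS/(ε·1σ).
T⁴ = 0.220·927/(0.93·1·5.67×10⁻⁸) = 3.868×10⁹ K⁴.
T = (3.868×10⁹)^(1/4).

T ≈ 249 K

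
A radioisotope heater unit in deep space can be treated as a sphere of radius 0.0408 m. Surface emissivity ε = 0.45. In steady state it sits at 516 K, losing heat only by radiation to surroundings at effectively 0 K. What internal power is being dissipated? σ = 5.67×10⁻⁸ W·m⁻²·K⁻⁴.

P ≈ 37.8 W

Steady state: P = εσA T⁴.
A = 4πr² = 0.02092 m²; T⁴ = (516)⁴ = 7.089×10¹⁰ K⁴.
P = 0.45 × 5.67×10⁻⁸ × 0.02092 × 7.089×10¹⁰.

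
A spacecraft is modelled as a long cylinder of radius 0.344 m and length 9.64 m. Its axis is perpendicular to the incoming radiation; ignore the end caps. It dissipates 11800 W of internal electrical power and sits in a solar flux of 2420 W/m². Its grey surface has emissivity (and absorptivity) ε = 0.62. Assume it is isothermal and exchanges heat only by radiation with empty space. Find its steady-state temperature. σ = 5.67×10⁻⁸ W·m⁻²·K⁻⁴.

At steady state, absorbed solar power + internal power = radiated power.
Absorbed: α·S·A_cross = 0.62·2420·6.632 = 9951 W (cross-section 2rL).
Total input = 9951 + 11800 = 21750 W.
Radiated: εσ·A_surf·T⁴ with A_surf = 2πrL = 20.84 m².
T⁴ = 21750/(0.62·5.67×10⁻⁸·20.84) = 2.970×10¹⁰ K⁴.

T ≈ 415 K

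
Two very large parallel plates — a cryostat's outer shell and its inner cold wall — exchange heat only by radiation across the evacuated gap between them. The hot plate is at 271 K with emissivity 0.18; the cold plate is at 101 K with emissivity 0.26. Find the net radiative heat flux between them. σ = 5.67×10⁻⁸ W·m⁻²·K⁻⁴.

q ≈ 35.7 W/m²

For two infinite grey parallel plates, q = σ(T₁⁴ − T₂⁴)/(1/ε₁ + 1/ε₂ − 1).
T₁⁴ − T₂⁴ = 5.394×10⁹ − 1.041×10⁸ = 5.290×10⁹ K⁴.
1/ε₁ + 1/ε₂ − 1 = 5.556 + 3.846 − 1 = 8.402.
q = 5.67×10⁻⁸ × 5.290×10⁹ / 8.402.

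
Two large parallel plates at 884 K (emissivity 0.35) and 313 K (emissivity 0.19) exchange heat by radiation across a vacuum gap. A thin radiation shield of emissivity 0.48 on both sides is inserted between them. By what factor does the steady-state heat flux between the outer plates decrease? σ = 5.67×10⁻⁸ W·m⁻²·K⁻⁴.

Without shield: q₀ = σΔ(T⁴)/(1/ε₁+1/ε₂−1) with denominator 7.120.
With shield the two gaps are in series; the resistances add: (1/ε₁+1/ε_s−1)+(1/ε_s+1/ε₂−1) = 3.940+6.346 = 10.29.
Heat-flux ratio q₀/q = 10.29/7.120.

factor ≈ 1.44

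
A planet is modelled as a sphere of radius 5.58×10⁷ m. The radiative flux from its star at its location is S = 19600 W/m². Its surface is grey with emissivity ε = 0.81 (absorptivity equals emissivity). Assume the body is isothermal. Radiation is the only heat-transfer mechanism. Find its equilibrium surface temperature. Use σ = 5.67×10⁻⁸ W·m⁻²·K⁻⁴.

T ≈ 542 K

At equilibrium, absorbed power = emitted power.
Absorbing cross-section = πr² = 9.782×10¹⁵ m²; emitting surface = 4πr² = 3.913×10¹⁶ m² (ratio 4).
εS·A_cross = εσ·A_surf·T⁴  ⇒  T⁴ = S/(4σ)   (ε cancels).
T⁴ = 19600/(4·5.67×10⁻⁸) = 8.642×10¹⁰ K⁴.
T = (8.642×10¹⁰)^(1/4).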